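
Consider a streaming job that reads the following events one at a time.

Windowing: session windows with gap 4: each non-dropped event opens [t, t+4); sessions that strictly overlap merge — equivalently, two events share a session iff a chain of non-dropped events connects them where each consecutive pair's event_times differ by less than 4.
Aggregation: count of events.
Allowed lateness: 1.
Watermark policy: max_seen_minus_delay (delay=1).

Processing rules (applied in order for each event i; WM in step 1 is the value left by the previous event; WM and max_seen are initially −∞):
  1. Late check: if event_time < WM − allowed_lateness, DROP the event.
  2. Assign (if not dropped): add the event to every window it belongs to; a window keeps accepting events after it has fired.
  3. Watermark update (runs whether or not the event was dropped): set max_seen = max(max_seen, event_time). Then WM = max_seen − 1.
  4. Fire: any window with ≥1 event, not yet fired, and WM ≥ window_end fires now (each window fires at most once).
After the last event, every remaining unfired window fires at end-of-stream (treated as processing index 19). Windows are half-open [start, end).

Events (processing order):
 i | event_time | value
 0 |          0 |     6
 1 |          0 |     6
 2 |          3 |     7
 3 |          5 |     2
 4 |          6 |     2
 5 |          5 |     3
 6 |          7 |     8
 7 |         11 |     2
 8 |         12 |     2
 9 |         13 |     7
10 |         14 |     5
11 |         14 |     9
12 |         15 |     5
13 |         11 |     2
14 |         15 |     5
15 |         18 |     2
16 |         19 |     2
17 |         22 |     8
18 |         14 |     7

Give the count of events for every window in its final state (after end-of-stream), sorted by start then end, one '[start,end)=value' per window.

i=0 t=0 v=6: → [0,4); WM=-1
i=1 t=0 v=6: → [0,4); WM=-1
i=2 t=3 v=7: → [0,7); WM=2
i=3 t=5 v=2: → [0,9); WM=4
i=4 t=6 v=2: → [0,10); WM=5
i=5 t=5 v=3: → [0,10); WM=5
i=6 t=7 v=8: → [0,11); WM=6
i=7 t=11 v=2: → [11,15); WM=10
i=8 t=12 v=2: → [11,16); WM=11
i=9 t=13 v=7: → [11,17); WM=12
i=10 t=14 v=5: → [11,18); WM=13
i=11 t=14 v=9: → [11,18); WM=13
i=12 t=15 v=5: → [11,19); WM=14
i=13 t=11 v=2: DROP (t<14-1); WM=14
i=14 t=15 v=5: → [11,19); WM=14
i=15 t=18 v=2: → [11,22); WM=17
i=16 t=19 v=2: → [11,23); WM=18
i=17 t=22 v=8: → [11,26); WM=21
i=18 t=14 v=7: DROP (t<21-1); WM=21

[0,11)=7 [11,26)=10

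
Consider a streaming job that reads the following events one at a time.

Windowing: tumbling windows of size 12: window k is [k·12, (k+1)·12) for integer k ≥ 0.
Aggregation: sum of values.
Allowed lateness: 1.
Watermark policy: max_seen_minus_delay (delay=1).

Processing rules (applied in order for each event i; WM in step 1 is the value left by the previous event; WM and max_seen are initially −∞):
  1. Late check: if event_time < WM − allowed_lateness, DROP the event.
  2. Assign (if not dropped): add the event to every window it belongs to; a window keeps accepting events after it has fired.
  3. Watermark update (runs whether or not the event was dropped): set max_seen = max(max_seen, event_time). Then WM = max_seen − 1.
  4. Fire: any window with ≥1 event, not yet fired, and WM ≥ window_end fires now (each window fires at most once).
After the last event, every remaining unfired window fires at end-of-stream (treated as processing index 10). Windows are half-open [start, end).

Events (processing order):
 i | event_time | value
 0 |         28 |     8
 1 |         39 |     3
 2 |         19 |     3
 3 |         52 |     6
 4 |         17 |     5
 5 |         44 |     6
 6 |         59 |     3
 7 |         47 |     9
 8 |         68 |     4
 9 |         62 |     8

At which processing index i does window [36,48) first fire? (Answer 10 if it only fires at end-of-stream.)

i=0 t=28 v=8: → [24,36); WM=27
i=1 t=39 v=3: → [36,48); WM=38; [24,36) fires=8
i=2 t=19 v=3: DROP (t<38-1); WM=38
i=3 t=52 v=6: → [48,60); WM=51; [36,48) fires=3
i=4 t=17 v=5: DROP (t<51-1); WM=51
i=5 t=44 v=6: DROP (t<51-1); WM=51
i=6 t=59 v=3: → [48,60); WM=58
i=7 t=47 v=9: DROP (t<58-1); WM=58
i=8 t=68 v=4: → [60,72); WM=67; [48,60) fires=9
i=9 t=62 v=8: DROP (t<67-1); WM=67

3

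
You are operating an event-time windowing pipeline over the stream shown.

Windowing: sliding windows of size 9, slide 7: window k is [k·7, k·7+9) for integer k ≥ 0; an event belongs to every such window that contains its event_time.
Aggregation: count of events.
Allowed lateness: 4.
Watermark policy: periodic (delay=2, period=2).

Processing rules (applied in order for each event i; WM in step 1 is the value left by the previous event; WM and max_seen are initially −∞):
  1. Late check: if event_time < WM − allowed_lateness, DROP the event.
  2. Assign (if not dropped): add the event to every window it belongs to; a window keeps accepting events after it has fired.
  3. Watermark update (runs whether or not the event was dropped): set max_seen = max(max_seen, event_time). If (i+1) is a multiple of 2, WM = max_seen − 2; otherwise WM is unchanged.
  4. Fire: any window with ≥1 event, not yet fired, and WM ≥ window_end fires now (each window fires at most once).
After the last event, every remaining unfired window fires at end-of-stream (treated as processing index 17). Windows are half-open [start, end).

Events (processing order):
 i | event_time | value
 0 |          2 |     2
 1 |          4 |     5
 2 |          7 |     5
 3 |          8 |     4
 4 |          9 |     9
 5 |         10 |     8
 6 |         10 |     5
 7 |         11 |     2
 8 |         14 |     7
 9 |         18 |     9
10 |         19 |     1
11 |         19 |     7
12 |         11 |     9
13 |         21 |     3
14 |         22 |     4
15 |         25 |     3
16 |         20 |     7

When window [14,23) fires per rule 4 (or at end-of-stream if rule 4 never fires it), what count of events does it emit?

6

i=0 t=2 v=2: → [0,9); WM=−∞
i=1 t=4 v=5: → [0,9); WM=2
i=2 t=7 v=5: → [7,16),[0,9); WM=2
i=3 t=8 v=4: → [7,16),[0,9); WM=6
i=4 t=9 v=9: → [7,16); WM=6
i=5 t=10 v=8: → [7,16); WM=8
i=6 t=10 v=5: → [7,16); WM=8
i=7 t=11 v=2: → [7,16); WM=9; [0,9) fires=4
i=8 t=14 v=7: → [14,23),[7,16); WM=9
i=9 t=18 v=9: → [14,23); WM=16; [7,16) fires=7
i=10 t=19 v=1: → [14,23); WM=16
i=11 t=19 v=7: → [14,23); WM=17
i=12 t=11 v=9: DROP (t<17-4); WM=17
i=13 t=21 v=3: → [21,30),[14,23); WM=19
i=14 t=22 v=4: → [21,30),[14,23); WM=19
i=15 t=25 v=3: → [21,30); WM=23; [14,23) fires=6
i=16 t=20 v=7: → [14,23); WM=23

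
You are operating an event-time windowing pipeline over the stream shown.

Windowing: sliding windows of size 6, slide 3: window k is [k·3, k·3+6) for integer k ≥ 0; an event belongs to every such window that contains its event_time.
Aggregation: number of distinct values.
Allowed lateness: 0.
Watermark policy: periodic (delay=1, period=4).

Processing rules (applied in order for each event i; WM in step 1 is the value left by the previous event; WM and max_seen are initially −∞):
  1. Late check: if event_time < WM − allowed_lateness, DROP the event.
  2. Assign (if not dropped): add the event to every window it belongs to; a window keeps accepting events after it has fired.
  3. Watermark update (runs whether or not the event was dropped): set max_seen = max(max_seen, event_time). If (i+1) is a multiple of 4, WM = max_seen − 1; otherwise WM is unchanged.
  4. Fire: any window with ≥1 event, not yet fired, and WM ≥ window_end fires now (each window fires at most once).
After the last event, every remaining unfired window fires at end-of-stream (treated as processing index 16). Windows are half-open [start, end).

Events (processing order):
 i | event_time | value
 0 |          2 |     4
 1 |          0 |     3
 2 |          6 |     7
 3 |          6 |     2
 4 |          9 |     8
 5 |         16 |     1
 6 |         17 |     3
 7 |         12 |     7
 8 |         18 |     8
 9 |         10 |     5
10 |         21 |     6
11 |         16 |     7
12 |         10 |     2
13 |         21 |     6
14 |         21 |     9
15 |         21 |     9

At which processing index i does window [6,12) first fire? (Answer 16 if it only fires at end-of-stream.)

i=0 t=2 v=4: → [0,6); WM=−∞
i=1 t=0 v=3: → [0,6); WM=−∞
i=2 t=6 v=7: → [6,12),[3,9); WM=−∞
i=3 t=6 v=2: → [6,12),[3,9); WM=5
i=4 t=9 v=8: → [9,15),[6,12); WM=5
i=5 t=16 v=1: → [15,21),[12,18); WM=5
i=6 t=17 v=3: → [15,21),[12,18); WM=5
i=7 t=12 v=7: → [12,18),[9,15); WM=16; [0,6) fires=2 [3,9) fires=2 [6,12) fires=3 [9,15) fires=2
i=8 t=18 v=8: → [18,24),[15,21); WM=16
i=9 t=10 v=5: DROP (t<16-0); WM=16
i=10 t=21 v=6: → [21,27),[18,24); WM=16
i=11 t=16 v=7: → [15,21),[12,18); WM=20; [12,18) fires=3
i=12 t=10 v=2: DROP (t<20-0); WM=20
i=13 t=21 v=6: → [21,27),[18,24); WM=20
i=14 t=21 v=9: → [21,27),[18,24); WM=20
i=15 t=21 v=9: → [21,27),[18,24); WM=20

7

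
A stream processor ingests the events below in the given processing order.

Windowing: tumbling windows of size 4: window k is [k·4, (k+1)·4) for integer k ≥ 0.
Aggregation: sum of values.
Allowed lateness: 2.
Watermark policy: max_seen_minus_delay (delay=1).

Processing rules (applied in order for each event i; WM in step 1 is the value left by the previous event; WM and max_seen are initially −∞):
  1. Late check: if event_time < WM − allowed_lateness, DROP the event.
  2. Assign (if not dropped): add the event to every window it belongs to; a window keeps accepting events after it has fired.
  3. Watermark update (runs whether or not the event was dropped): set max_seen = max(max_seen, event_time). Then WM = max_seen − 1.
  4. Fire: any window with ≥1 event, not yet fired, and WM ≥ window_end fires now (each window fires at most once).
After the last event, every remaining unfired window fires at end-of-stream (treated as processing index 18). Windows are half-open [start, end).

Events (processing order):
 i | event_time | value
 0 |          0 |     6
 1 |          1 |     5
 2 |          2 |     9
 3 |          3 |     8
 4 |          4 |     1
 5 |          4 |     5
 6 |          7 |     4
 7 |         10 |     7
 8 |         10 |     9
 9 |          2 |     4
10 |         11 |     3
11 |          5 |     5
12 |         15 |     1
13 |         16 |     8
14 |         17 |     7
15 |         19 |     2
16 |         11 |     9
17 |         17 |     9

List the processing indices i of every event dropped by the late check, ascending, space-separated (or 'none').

i=0 t=0 v=6: → [0,4); WM=-1
i=1 t=1 v=5: → [0,4); WM=0
i=2 t=2 v=9: → [0,4); WM=1
i=3 t=3 v=8: → [0,4); WM=2
i=4 t=4 v=1: → [4,8); WM=3
i=5 t=4 v=5: → [4,8); WM=3
i=6 t=7 v=4: → [4,8); WM=6; [0,4) fires=28
i=7 t=10 v=7: → [8,12); WM=9; [4,8) fires=10
i=8 t=10 v=9: → [8,12); WM=9
i=9 t=2 v=4: DROP (t<9-2); WM=9
i=10 t=11 v=3: → [8,12); WM=10
i=11 t=5 v=5: DROP (t<10-2); WM=10
i=12 t=15 v=1: → [12,16); WM=14; [8,12) fires=19
i=13 t=16 v=8: → [16,20); WM=15
i=14 t=17 v=7: → [16,20); WM=16; [12,16) fires=1
i=15 t=19 v=2: → [16,20); WM=18
i=16 t=11 v=9: DROP (t<18-2); WM=18
i=17 t=17 v=9: → [16,20); WM=18

9 11 16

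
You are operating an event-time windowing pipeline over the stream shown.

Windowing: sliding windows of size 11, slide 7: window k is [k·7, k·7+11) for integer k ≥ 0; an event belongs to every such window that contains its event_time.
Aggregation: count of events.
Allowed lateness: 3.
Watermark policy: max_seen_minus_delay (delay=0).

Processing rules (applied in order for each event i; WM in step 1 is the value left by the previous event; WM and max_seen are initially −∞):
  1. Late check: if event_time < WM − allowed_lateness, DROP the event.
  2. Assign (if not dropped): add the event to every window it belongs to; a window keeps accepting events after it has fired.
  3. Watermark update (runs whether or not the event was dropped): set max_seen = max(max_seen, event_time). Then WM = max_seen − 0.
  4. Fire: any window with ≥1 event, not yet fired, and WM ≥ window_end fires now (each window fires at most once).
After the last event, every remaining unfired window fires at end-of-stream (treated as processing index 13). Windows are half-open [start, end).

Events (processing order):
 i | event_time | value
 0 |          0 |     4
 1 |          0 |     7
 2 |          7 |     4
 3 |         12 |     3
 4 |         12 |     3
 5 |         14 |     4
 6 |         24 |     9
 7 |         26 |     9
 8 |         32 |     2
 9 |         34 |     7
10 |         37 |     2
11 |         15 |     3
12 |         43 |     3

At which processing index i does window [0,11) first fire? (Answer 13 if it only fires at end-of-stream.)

3

i=0 t=0 v=4: → [0,11); WM=0
i=1 t=0 v=7: → [0,11); WM=0
i=2 t=7 v=4: → [7,18),[0,11); WM=7
i=3 t=12 v=3: → [7,18); WM=12; [0,11) fires=3
i=4 t=12 v=3: → [7,18); WM=12
i=5 t=14 v=4: → [14,25),[7,18); WM=14
i=6 t=24 v=9: → [21,32),[14,25); WM=24; [7,18) fires=4
i=7 t=26 v=9: → [21,32); WM=26; [14,25) fires=2
i=8 t=32 v=2: → [28,39); WM=32; [21,32) fires=2
i=9 t=34 v=7: → [28,39); WM=34
i=10 t=37 v=2: → [35,46),[28,39); WM=37
i=11 t=15 v=3: DROP (t<37-3); WM=37
i=12 t=43 v=3: → [42,53),[35,46); WM=43; [28,39) fires=3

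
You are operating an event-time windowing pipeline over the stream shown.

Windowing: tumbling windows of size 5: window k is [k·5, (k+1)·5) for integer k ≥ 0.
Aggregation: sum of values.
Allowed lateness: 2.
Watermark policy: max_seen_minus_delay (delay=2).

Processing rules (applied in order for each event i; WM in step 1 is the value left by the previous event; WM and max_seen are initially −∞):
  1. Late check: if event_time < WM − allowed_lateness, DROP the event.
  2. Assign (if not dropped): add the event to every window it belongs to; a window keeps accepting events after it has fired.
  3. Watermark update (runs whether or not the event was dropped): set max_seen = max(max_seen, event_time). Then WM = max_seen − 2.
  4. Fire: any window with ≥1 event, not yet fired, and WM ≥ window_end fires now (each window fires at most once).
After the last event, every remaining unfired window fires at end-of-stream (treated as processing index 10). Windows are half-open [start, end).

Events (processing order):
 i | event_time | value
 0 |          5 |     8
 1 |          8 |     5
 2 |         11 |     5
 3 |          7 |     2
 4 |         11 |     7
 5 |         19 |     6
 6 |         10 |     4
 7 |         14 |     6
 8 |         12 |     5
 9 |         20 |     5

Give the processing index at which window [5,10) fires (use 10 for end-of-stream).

i=0 t=5 v=8: → [5,10); WM=3
i=1 t=8 v=5: → [5,10); WM=6
i=2 t=11 v=5: → [10,15); WM=9
i=3 t=7 v=2: → [5,10); WM=9
i=4 t=11 v=7: → [10,15); WM=9
i=5 t=19 v=6: → [15,20); WM=17; [5,10) fires=15 [10,15) fires=12
i=6 t=10 v=4: DROP (t<17-2); WM=17
i=7 t=14 v=6: DROP (t<17-2); WM=17
i=8 t=12 v=5: DROP (t<17-2); WM=17
i=9 t=20 v=5: → [20,25); WM=18

5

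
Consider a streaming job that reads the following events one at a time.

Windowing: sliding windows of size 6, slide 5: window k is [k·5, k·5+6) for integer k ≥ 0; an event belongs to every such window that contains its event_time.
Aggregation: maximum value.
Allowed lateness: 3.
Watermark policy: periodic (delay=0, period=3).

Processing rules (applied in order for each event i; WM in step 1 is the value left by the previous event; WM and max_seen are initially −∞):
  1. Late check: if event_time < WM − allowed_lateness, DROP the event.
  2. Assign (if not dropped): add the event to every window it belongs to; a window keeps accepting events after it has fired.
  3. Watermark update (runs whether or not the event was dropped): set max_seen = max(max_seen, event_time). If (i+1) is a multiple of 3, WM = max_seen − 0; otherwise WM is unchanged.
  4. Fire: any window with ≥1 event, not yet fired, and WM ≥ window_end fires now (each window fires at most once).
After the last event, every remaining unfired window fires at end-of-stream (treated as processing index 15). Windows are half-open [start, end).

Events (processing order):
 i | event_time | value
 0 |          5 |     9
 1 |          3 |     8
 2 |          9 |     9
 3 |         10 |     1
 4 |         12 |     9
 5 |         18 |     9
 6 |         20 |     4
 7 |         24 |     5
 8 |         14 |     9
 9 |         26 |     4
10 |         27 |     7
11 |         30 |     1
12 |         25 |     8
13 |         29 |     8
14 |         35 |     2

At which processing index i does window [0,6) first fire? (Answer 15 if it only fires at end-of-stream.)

2

i=0 t=5 v=9: → [5,11),[0,6); WM=−∞
i=1 t=3 v=8: → [0,6); WM=−∞
i=2 t=9 v=9: → [5,11); WM=9; [0,6) fires=9
i=3 t=10 v=1: → [10,16),[5,11); WM=9
i=4 t=12 v=9: → [10,16); WM=9
i=5 t=18 v=9: → [15,21); WM=18; [5,11) fires=9 [10,16) fires=9
i=6 t=20 v=4: → [20,26),[15,21); WM=18
i=7 t=24 v=5: → [20,26); WM=18
i=8 t=14 v=9: DROP (t<18-3); WM=24; [15,21) fires=9
i=9 t=26 v=4: → [25,31); WM=24
i=10 t=27 v=7: → [25,31); WM=24
i=11 t=30 v=1: → [30,36),[25,31); WM=30; [20,26) fires=5
i=12 t=25 v=8: DROP (t<30-3); WM=30
i=13 t=29 v=8: → [25,31); WM=30
i=14 t=35 v=2: → [35,41),[30,36); WM=35; [25,31) fires=8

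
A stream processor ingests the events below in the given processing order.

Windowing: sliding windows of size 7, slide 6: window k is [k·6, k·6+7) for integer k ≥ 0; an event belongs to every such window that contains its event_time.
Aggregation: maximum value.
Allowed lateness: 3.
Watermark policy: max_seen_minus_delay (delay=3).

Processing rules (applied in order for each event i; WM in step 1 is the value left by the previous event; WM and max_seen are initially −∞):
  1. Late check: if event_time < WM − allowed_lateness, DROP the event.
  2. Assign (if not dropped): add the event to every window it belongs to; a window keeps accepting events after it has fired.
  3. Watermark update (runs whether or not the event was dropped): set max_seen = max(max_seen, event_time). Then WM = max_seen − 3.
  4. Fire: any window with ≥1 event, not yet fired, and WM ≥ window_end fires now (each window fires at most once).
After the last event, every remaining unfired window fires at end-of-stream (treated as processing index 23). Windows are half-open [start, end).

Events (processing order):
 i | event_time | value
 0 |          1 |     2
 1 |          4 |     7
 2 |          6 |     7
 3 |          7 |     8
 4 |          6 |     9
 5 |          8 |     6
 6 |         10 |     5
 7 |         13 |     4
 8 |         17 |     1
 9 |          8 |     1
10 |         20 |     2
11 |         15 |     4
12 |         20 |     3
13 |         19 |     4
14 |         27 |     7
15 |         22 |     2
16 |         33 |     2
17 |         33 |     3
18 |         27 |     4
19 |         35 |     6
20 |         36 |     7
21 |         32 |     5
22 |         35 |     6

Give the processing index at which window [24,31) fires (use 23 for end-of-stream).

19

i=0 t=1 v=2: → [0,7); WM=-2
i=1 t=4 v=7: → [0,7); WM=1
i=2 t=6 v=7: → [6,13),[0,7); WM=3
i=3 t=7 v=8: → [6,13); WM=4
i=4 t=6 v=9: → [6,13),[0,7); WM=4
i=5 t=8 v=6: → [6,13); WM=5
i=6 t=10 v=5: → [6,13); WM=7; [0,7) fires=9
i=7 t=13 v=4: → [12,19); WM=10
i=8 t=17 v=1: → [12,19); WM=14; [6,13) fires=9
i=9 t=8 v=1: DROP (t<14-3); WM=14
i=10 t=20 v=2: → [18,25); WM=17
i=11 t=15 v=4: → [12,19); WM=17
i=12 t=20 v=3: → [18,25); WM=17
i=13 t=19 v=4: → [18,25); WM=17
i=14 t=27 v=7: → [24,31); WM=24; [12,19) fires=4
i=15 t=22 v=2: → [18,25); WM=24
i=16 t=33 v=2: → [30,37); WM=30; [18,25) fires=4
i=17 t=33 v=3: → [30,37); WM=30
i=18 t=27 v=4: → [24,31); WM=30
i=19 t=35 v=6: → [30,37); WM=32; [24,31) fires=7
i=20 t=36 v=7: → [36,43),[30,37); WM=33
i=21 t=32 v=5: → [30,37); WM=33
i=22 t=35 v=6: → [30,37); WM=33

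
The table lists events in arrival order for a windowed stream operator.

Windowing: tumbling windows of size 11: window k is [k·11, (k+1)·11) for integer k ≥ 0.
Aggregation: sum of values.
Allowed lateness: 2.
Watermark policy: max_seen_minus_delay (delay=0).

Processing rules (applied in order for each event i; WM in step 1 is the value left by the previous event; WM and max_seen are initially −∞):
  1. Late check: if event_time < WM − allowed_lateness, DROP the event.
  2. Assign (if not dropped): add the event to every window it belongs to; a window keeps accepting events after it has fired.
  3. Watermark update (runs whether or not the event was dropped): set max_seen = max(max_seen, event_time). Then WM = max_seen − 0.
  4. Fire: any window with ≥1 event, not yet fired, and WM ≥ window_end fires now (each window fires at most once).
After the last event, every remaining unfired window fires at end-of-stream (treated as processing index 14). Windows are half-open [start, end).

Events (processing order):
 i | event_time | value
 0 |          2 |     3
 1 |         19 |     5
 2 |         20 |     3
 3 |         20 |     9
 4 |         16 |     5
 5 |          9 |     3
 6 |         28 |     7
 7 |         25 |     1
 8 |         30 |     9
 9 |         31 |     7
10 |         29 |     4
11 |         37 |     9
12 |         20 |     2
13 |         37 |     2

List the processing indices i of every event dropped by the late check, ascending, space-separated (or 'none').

i=0 t=2 v=3: → [0,11); WM=2
i=1 t=19 v=5: → [11,22); WM=19; [0,11) fires=3
i=2 t=20 v=3: → [11,22); WM=20
i=3 t=20 v=9: → [11,22); WM=20
i=4 t=16 v=5: DROP (t<20-2); WM=20
i=5 t=9 v=3: DROP (t<20-2); WM=20
i=6 t=28 v=7: → [22,33); WM=28; [11,22) fires=17
i=7 t=25 v=1: DROP (t<28-2); WM=28
i=8 t=30 v=9: → [22,33); WM=30
i=9 t=31 v=7: → [22,33); WM=31
i=10 t=29 v=4: → [22,33); WM=31
i=11 t=37 v=9: → [33,44); WM=37; [22,33) fires=27
i=12 t=20 v=2: DROP (t<37-2); WM=37
i=13 t=37 v=2: → [33,44); WM=37

4 5 7 12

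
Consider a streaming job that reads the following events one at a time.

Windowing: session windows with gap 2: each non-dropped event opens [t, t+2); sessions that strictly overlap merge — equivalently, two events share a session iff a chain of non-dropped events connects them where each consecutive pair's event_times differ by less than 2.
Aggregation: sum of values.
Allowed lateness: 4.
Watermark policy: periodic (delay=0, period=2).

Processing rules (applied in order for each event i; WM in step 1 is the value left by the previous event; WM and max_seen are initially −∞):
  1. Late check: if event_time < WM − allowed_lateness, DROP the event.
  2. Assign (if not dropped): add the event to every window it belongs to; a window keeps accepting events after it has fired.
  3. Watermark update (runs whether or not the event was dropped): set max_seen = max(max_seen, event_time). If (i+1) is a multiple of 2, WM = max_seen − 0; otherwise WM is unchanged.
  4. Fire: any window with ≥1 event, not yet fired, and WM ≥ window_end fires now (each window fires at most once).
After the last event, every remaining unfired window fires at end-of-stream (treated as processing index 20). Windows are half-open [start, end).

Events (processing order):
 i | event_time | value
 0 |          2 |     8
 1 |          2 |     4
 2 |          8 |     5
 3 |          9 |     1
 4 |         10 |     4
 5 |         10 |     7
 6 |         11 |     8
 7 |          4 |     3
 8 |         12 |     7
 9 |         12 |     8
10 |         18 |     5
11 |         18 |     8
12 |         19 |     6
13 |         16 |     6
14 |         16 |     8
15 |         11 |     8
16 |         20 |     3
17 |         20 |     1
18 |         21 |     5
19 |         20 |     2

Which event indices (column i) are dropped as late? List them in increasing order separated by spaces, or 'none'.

i=0 t=2 v=8: → [2,4); WM=−∞
i=1 t=2 v=4: → [2,4); WM=2
i=2 t=8 v=5: → [8,10); WM=2
i=3 t=9 v=1: → [8,11); WM=9
i=4 t=10 v=4: → [8,12); WM=9
i=5 t=10 v=7: → [8,12); WM=10
i=6 t=11 v=8: → [8,13); WM=10
i=7 t=4 v=3: DROP (t<10-4); WM=11
i=8 t=12 v=7: → [8,14); WM=11
i=9 t=12 v=8: → [8,14); WM=12
i=10 t=18 v=5: → [18,20); WM=12
i=11 t=18 v=8: → [18,20); WM=18
i=12 t=19 v=6: → [18,21); WM=18
i=13 t=16 v=6: → [16,18); WM=19
i=14 t=16 v=8: → [16,18); WM=19
i=15 t=11 v=8: DROP (t<19-4); WM=19
i=16 t=20 v=3: → [18,22); WM=19
i=17 t=20 v=1: → [18,22); WM=20
i=18 t=21 v=5: → [18,23); WM=20
i=19 t=20 v=2: → [18,23); WM=21

7 15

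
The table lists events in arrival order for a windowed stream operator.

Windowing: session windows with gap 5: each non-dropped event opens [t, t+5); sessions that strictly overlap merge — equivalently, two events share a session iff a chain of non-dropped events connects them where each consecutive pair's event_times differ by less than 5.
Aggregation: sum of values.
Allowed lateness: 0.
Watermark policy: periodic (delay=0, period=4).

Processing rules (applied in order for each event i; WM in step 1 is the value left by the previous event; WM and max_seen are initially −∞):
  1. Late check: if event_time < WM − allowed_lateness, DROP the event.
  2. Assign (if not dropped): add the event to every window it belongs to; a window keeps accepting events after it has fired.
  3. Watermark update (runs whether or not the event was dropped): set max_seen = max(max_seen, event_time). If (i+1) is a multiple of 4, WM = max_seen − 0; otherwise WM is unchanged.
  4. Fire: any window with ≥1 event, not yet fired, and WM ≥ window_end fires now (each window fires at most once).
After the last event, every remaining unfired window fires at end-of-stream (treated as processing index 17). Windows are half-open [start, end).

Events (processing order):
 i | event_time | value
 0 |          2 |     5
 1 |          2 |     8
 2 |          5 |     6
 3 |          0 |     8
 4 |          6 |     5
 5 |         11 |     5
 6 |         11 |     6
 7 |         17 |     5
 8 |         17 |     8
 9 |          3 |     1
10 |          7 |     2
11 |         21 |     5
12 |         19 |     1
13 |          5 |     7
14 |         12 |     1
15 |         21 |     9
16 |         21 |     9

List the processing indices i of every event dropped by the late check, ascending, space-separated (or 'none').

9 10 12 13 14

i=0 t=2 v=5: → [2,7); WM=−∞
i=1 t=2 v=8: → [2,7); WM=−∞
i=2 t=5 v=6: → [2,10); WM=−∞
i=3 t=0 v=8: → [0,10); WM=5
i=4 t=6 v=5: → [0,11); WM=5
i=5 t=11 v=5: → [11,16); WM=5
i=6 t=11 v=6: → [11,16); WM=5
i=7 t=17 v=5: → [17,22); WM=17
i=8 t=17 v=8: → [17,22); WM=17
i=9 t=3 v=1: DROP (t<17-0); WM=17
i=10 t=7 v=2: DROP (t<17-0); WM=17
i=11 t=21 v=5: → [17,26); WM=21
i=12 t=19 v=1: DROP (t<21-0); WM=21
i=13 t=5 v=7: DROP (t<21-0); WM=21
i=14 t=12 v=1: DROP (t<21-0); WM=21
i=15 t=21 v=9: → [17,26); WM=21
i=16 t=21 v=9: → [17,26); WM=21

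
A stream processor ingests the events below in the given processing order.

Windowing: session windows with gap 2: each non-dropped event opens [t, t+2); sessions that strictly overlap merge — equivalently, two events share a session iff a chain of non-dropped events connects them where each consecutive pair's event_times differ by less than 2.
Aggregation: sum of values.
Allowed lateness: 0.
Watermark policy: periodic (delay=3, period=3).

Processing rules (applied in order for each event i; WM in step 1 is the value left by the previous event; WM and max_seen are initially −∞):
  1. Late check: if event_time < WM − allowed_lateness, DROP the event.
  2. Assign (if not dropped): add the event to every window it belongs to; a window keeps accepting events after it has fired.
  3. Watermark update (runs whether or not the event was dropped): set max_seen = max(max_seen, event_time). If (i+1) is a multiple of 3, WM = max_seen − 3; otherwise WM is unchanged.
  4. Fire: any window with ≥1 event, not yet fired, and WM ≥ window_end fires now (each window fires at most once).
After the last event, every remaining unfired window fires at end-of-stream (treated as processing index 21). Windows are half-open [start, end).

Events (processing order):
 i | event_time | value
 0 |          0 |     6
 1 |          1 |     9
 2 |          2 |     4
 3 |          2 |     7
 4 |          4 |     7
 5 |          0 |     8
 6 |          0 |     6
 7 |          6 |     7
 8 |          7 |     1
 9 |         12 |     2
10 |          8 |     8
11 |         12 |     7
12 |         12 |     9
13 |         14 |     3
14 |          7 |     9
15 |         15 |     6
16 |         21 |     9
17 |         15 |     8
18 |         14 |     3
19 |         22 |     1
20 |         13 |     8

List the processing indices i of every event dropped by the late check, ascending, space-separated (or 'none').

6 14 18 20

i=0 t=0 v=6: → [0,2); WM=−∞
i=1 t=1 v=9: → [0,3); WM=−∞
i=2 t=2 v=4: → [0,4); WM=-1
i=3 t=2 v=7: → [0,4); WM=-1
i=4 t=4 v=7: → [4,6); WM=-1
i=5 t=0 v=8: → [0,4); WM=1
i=6 t=0 v=6: DROP (t<1-0); WM=1
i=7 t=6 v=7: → [6,8); WM=1
i=8 t=7 v=1: → [6,9); WM=4
i=9 t=12 v=2: → [12,14); WM=4
i=10 t=8 v=8: → [6,10); WM=4
i=11 t=12 v=7: → [12,14); WM=9
i=12 t=12 v=9: → [12,14); WM=9
i=13 t=14 v=3: → [14,16); WM=9
i=14 t=7 v=9: DROP (t<9-0); WM=11
i=15 t=15 v=6: → [14,17); WM=11
i=16 t=21 v=9: → [21,23); WM=11
i=17 t=15 v=8: → [14,17); WM=18
i=18 t=14 v=3: DROP (t<18-0); WM=18
i=19 t=22 v=1: → [21,24); WM=18
i=20 t=13 v=8: DROP (t<18-0); WM=19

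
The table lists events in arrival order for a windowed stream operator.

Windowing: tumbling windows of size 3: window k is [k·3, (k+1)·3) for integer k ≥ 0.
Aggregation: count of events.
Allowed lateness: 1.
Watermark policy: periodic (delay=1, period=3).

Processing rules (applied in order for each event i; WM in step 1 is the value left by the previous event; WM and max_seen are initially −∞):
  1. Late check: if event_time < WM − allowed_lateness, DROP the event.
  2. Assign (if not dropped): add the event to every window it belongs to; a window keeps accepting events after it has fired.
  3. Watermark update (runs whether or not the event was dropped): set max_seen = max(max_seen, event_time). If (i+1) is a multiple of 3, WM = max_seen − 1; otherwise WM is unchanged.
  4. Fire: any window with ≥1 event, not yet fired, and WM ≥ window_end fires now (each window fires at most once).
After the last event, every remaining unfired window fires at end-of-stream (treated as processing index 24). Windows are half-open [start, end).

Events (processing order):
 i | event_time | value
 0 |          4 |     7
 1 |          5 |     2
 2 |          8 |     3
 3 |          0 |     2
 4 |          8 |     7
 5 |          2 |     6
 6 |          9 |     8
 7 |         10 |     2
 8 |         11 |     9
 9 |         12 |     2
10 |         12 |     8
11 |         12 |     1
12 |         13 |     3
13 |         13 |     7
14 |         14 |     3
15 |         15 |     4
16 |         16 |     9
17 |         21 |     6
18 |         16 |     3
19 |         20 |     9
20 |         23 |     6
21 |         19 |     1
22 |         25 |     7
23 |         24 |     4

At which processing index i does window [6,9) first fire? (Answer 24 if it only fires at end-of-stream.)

8

i=0 t=4 v=7: → [3,6); WM=−∞
i=1 t=5 v=2: → [3,6); WM=−∞
i=2 t=8 v=3: → [6,9); WM=7; [3,6) fires=2
i=3 t=0 v=2: DROP (t<7-1); WM=7
i=4 t=8 v=7: → [6,9); WM=7
i=5 t=2 v=6: DROP (t<7-1); WM=7
i=6 t=9 v=8: → [9,12); WM=7
i=7 t=10 v=2: → [9,12); WM=7
i=8 t=11 v=9: → [9,12); WM=10; [6,9) fires=2
i=9 t=12 v=2: → [12,15); WM=10
i=10 t=12 v=8: → [12,15); WM=10
i=11 t=12 v=1: → [12,15); WM=11
i=12 t=13 v=3: → [12,15); WM=11
i=13 t=13 v=7: → [12,15); WM=11
i=14 t=14 v=3: → [12,15); WM=13; [9,12) fires=3
i=15 t=15 v=4: → [15,18); WM=13
i=16 t=16 v=9: → [15,18); WM=13
i=17 t=21 v=6: → [21,24); WM=20; [12,15) fires=6 [15,18) fires=2
i=18 t=16 v=3: DROP (t<20-1); WM=20
i=19 t=20 v=9: → [18,21); WM=20
i=20 t=23 v=6: → [21,24); WM=22; [18,21) fires=1
i=21 t=19 v=1: DROP (t<22-1); WM=22
i=22 t=25 v=7: → [24,27); WM=22
i=23 t=24 v=4: → [24,27); WM=24; [21,24) fires=2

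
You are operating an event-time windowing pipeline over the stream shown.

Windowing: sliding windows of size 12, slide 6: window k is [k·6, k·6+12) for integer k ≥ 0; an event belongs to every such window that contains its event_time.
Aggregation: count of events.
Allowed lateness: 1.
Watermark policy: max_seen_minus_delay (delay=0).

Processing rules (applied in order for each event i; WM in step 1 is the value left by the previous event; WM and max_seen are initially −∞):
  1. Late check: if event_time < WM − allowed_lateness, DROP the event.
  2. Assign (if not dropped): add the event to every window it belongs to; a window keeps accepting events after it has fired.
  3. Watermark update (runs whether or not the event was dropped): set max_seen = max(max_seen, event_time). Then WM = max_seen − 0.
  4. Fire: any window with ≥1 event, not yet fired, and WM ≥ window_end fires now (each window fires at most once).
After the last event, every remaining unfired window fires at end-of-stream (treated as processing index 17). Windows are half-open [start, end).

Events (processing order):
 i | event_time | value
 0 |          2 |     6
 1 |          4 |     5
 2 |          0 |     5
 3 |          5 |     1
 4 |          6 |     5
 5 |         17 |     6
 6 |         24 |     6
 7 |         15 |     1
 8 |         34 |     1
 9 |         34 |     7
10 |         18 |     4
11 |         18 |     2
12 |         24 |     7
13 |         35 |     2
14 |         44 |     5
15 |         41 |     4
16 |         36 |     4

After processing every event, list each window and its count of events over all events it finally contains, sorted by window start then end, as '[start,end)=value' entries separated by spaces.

i=0 t=2 v=6: → [0,12); WM=2
i=1 t=4 v=5: → [0,12); WM=4
i=2 t=0 v=5: DROP (t<4-1); WM=4
i=3 t=5 v=1: → [0,12); WM=5
i=4 t=6 v=5: → [6,18),[0,12); WM=6
i=5 t=17 v=6: → [12,24),[6,18); WM=17; [0,12) fires=4
i=6 t=24 v=6: → [24,36),[18,30); WM=24; [6,18) fires=2 [12,24) fires=1
i=7 t=15 v=1: DROP (t<24-1); WM=24
i=8 t=34 v=1: → [30,42),[24,36); WM=34; [18,30) fires=1
i=9 t=34 v=7: → [30,42),[24,36); WM=34
i=10 t=18 v=4: DROP (t<34-1); WM=34
i=11 t=18 v=2: DROP (t<34-1); WM=34
i=12 t=24 v=7: DROP (t<34-1); WM=34
i=13 t=35 v=2: → [30,42),[24,36); WM=35
i=14 t=44 v=5: → [42,54),[36,48); WM=44; [24,36) fires=4 [30,42) fires=3
i=15 t=41 v=4: DROP (t<44-1); WM=44
i=16 t=36 v=4: DROP (t<44-1); WM=44

[0,12)=4 [6,18)=2 [12,24)=1 [18,30)=1 [24,36)=4 [30,42)=3 [36,48)=1 [42,54)=1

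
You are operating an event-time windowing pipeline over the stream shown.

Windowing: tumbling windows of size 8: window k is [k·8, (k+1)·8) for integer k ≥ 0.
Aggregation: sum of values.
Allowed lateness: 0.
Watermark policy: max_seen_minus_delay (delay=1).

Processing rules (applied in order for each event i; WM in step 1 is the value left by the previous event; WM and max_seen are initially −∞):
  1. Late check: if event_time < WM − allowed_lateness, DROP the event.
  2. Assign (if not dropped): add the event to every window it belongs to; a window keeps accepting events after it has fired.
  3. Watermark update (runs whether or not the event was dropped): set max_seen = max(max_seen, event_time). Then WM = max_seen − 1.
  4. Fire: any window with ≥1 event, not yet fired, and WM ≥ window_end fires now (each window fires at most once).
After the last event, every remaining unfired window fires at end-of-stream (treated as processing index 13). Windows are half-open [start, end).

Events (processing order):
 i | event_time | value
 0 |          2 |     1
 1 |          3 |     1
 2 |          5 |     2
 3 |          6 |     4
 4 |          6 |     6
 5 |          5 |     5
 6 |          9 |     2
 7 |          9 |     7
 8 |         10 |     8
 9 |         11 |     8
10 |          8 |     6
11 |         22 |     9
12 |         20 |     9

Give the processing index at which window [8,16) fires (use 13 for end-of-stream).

i=0 t=2 v=1: → [0,8); WM=1
i=1 t=3 v=1: → [0,8); WM=2
i=2 t=5 v=2: → [0,8); WM=4
i=3 t=6 v=4: → [0,8); WM=5
i=4 t=6 v=6: → [0,8); WM=5
i=5 t=5 v=5: → [0,8); WM=5
i=6 t=9 v=2: → [8,16); WM=8; [0,8) fires=19
i=7 t=9 v=7: → [8,16); WM=8
i=8 t=10 v=8: → [8,16); WM=9
i=9 t=11 v=8: → [8,16); WM=10
i=10 t=8 v=6: DROP (t<10-0); WM=10
i=11 t=22 v=9: → [16,24); WM=21; [8,16) fires=25
i=12 t=20 v=9: DROP (t<21-0); WM=21

11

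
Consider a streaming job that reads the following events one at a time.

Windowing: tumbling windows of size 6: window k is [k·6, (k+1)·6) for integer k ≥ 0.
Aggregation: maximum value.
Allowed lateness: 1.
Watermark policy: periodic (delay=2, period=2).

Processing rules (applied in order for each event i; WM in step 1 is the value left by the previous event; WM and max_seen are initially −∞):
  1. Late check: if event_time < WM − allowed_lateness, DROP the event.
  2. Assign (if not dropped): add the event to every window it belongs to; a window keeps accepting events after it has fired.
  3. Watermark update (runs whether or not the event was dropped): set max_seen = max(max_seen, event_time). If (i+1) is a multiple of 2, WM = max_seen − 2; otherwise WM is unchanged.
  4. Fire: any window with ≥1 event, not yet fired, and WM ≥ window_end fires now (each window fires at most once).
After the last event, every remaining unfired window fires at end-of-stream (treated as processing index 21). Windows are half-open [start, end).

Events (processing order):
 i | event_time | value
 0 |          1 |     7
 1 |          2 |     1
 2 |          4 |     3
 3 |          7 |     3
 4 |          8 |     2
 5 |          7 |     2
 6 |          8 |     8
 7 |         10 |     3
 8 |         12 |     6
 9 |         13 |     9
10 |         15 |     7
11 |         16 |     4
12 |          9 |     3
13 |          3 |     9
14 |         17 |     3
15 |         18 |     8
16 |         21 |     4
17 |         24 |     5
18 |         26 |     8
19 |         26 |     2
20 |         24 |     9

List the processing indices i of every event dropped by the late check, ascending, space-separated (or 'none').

12 13

i=0 t=1 v=7: → [0,6); WM=−∞
i=1 t=2 v=1: → [0,6); WM=0
i=2 t=4 v=3: → [0,6); WM=0
i=3 t=7 v=3: → [6,12); WM=5
i=4 t=8 v=2: → [6,12); WM=5
i=5 t=7 v=2: → [6,12); WM=6; [0,6) fires=7
i=6 t=8 v=8: → [6,12); WM=6
i=7 t=10 v=3: → [6,12); WM=8
i=8 t=12 v=6: → [12,18); WM=8
i=9 t=13 v=9: → [12,18); WM=11
i=10 t=15 v=7: → [12,18); WM=11
i=11 t=16 v=4: → [12,18); WM=14; [6,12) fires=8
i=12 t=9 v=3: DROP (t<14-1); WM=14
i=13 t=3 v=9: DROP (t<14-1); WM=14
i=14 t=17 v=3: → [12,18); WM=14
i=15 t=18 v=8: → [18,24); WM=16
i=16 t=21 v=4: → [18,24); WM=16
i=17 t=24 v=5: → [24,30); WM=22; [12,18) fires=9
i=18 t=26 v=8: → [24,30); WM=22
i=19 t=26 v=2: → [24,30); WM=24; [18,24) fires=8
i=20 t=24 v=9: → [24,30); WM=24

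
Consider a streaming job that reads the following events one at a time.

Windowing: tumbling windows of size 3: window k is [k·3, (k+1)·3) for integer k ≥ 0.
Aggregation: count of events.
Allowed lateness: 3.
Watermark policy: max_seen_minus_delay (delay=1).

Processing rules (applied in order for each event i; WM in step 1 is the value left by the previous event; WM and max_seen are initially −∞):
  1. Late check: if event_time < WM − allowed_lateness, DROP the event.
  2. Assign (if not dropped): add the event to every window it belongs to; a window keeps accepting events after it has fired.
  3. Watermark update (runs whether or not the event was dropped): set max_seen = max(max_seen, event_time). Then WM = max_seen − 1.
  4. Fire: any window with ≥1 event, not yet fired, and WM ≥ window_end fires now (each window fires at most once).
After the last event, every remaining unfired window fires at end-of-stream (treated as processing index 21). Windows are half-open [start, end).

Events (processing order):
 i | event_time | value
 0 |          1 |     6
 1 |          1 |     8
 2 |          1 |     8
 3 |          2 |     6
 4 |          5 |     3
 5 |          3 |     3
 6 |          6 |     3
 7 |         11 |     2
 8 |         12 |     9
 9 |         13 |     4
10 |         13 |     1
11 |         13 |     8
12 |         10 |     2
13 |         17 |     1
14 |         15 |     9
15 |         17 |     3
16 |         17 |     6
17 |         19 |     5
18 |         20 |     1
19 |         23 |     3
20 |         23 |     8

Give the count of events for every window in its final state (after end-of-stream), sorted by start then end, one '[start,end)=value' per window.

[0,3)=4 [3,6)=2 [6,9)=1 [9,12)=2 [12,15)=4 [15,18)=4 [18,21)=2 [21,24)=2

i=0 t=1 v=6: → [0,3); WM=0
i=1 t=1 v=8: → [0,3); WM=0
i=2 t=1 v=8: → [0,3); WM=0
i=3 t=2 v=6: → [0,3); WM=1
i=4 t=5 v=3: → [3,6); WM=4; [0,3) fires=4
i=5 t=3 v=3: → [3,6); WM=4
i=6 t=6 v=3: → [6,9); WM=5
i=7 t=11 v=2: → [9,12); WM=10; [3,6) fires=2 [6,9) fires=1
i=8 t=12 v=9: → [12,15); WM=11
i=9 t=13 v=4: → [12,15); WM=12; [9,12) fires=1
i=10 t=13 v=1: → [12,15); WM=12
i=11 t=13 v=8: → [12,15); WM=12
i=12 t=10 v=2: → [9,12); WM=12
i=13 t=17 v=1: → [15,18); WM=16; [12,15) fires=4
i=14 t=15 v=9: → [15,18); WM=16
i=15 t=17 v=3: → [15,18); WM=16
i=16 t=17 v=6: → [15,18); WM=16
i=17 t=19 v=5: → [18,21); WM=18; [15,18) fires=4
i=18 t=20 v=1: → [18,21); WM=19
i=19 t=23 v=3: → [21,24); WM=22; [18,21) fires=2
i=20 t=23 v=8: → [21,24); WM=22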